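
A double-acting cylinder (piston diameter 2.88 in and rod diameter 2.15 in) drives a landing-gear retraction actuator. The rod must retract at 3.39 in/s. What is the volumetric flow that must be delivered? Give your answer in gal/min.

Q ≈ 2.54 gal/min

Rod-side annular area A_ann = π/4 × (2.88² − 2.15²) = 2.884 in^2
Q = A × v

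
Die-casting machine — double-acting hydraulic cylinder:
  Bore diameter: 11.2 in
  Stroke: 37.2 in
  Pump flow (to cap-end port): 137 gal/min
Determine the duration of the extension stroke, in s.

Cap-side area A_cap = π/4 × (11.2 in)² = 98.52 in^2
Swept volume V = A × L; t = V / Q = A·L / Q

t ≈ 6.95 s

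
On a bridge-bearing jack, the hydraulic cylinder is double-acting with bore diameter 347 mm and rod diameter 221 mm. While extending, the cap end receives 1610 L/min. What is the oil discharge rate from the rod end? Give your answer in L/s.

Cap-side area A_cap = π/4 × (347 mm)² = 94570 mm^2
Rod-side annular area A_ann = π/4 × (347² − 221²) = 56210 mm^2
Piston speed v = Q_in/A_cap; rod-end outflow Q_out = v × A_ann = Q_in × A_ann/A_cap.

Q_out ≈ 15.9 L/s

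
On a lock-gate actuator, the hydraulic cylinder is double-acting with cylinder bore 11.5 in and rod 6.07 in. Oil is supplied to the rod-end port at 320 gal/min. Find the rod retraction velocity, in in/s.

Rod-side annular area A_ann = π/4 × (11.5² − 6.07²) = 74.93 in^2
Flow into the rod-end port fills the annular volume.
v = Q / A

v ≈ 16.4 in/s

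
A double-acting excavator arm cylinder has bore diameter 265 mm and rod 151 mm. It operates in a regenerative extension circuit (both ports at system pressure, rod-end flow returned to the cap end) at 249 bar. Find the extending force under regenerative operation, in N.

With equal pressure on both faces, forces on the annular region cancel; the net push is pressure × rod cross-section.
Rod cross-section A_rod = π/4 × (151 mm)² = 17910 mm^2
F = P × A_rod

F ≈ 4.46e5 N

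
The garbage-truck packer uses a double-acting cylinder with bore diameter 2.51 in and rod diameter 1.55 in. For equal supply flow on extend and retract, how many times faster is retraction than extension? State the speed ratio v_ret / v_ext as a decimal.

Cap-side area A_cap = π/4 × (2.51 in)² = 4.948 in^2
Rod-side annular area A_ann = π/4 × (2.51² − 1.55²) = 3.061 in^2
For equal Q, v ∝ 1/A, so v_ret/v_ext = A_cap/A_ann.

v_ret/v_ext ≈ 1.62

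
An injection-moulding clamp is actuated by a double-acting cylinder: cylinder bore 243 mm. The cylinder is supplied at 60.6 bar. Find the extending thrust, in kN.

Cap-side area A_cap = π/4 × (243 mm)² = 46380 mm^2
F = P × A_cap = 60.6 bar × A_cap

F ≈ 281 kN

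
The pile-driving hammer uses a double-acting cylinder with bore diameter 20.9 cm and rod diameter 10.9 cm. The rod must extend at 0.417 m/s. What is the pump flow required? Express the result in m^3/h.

Q ≈ 51.5 m^3/h

Cap-side area A_cap = π/4 × (20.9 cm)² = 343.1 cm^2
Q = A × v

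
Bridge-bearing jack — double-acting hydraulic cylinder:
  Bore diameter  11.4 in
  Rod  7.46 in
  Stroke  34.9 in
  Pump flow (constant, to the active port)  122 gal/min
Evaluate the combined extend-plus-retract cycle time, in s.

Cap-side area A_cap = π/4 × (11.4 in)² = 102.1 in^2
Rod-side annular area A_ann = π/4 × (11.4² − 7.46²) = 58.36 in^2
t_ext = A_cap·L/Q = 7.584 s
t_ret = A_ann·L/Q = 4.336 s
t_cycle = t_ext + t_ret

t ≈ 11.9 s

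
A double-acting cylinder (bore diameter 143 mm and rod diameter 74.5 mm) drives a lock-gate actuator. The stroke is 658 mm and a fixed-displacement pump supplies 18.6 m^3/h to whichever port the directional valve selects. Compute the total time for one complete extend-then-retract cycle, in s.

Cap-side area A_cap = π/4 × (143 mm)² = 16060 mm^2
Rod-side annular area A_ann = π/4 × (143² − 74.5²) = 11700 mm^2
t_ext = A_cap·L/Q = 2.045 s
t_ret = A_ann·L/Q = 1.490 s
t_cycle = t_ext + t_ret

t ≈ 3.54 s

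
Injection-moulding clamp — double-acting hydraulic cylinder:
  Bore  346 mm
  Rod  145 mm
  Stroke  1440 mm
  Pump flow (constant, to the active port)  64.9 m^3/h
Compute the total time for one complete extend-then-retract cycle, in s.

t ≈ 13.7 s

Cap-side area A_cap = π/4 × (346 mm)² = 94020 mm^2
Rod-side annular area A_ann = π/4 × (346² − 145²) = 77510 mm^2
t_ext = A_cap·L/Q = 7.510 s
t_ret = A_ann·L/Q = 6.191 s
t_cycle = t_ext + t_ret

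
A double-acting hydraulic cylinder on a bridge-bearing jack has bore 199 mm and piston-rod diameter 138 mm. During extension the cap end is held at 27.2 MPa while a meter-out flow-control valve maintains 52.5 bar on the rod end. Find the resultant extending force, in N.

Cap-side area A_cap = π/4 × (199 mm)² = 31100 mm^2
Rod-side annular area A_ann = π/4 × (199² − 138²) = 16150 mm^2
Net thrust = P_cap·A_cap − P_rod·A_ann = 8.460e5 N − 84760 N

F ≈ 7.61e5 N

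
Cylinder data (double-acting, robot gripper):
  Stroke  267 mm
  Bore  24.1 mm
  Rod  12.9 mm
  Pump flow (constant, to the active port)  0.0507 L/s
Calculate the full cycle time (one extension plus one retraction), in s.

t ≈ 4.12 s

Cap-side area A_cap = π/4 × (24.1 mm)² = 456.2 mm^2
Rod-side annular area A_ann = π/4 × (24.1² − 12.9²) = 325.5 mm^2
t_ext = A_cap·L/Q = 2.402 s
t_ret = A_ann·L/Q = 1.714 s
t_cycle = t_ext + t_ret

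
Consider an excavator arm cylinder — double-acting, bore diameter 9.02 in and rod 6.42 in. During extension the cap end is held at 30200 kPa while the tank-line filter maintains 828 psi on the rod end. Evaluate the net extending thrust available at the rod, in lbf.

Cap-side area A_cap = π/4 × (9.02 in)² = 63.90 in^2
Rod-side annular area A_ann = π/4 × (9.02² − 6.42²) = 31.53 in^2
Net thrust = P_cap·A_cap − P_rod·A_ann = 2.799e5 lbf − 26110 lbf

F ≈ 2.54e5 lbf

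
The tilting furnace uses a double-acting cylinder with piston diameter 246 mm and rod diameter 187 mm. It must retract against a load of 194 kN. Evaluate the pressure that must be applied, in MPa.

Rod-side annular area A_ann = π/4 × (246² − 187²) = 20060 mm^2
Retraction: pressure acts on the annular area.
P = F / A = 194 kN / A

P ≈ 9.67 MPa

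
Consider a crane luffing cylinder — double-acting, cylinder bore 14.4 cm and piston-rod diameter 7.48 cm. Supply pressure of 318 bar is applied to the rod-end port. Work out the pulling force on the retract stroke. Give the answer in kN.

Rod-side annular area A_ann = π/4 × (14.4² − 7.48²) = 118.9 cm^2
On retraction the pressure acts on the annular area (bore minus rod).
F = P × A_ann

F ≈ 378 kN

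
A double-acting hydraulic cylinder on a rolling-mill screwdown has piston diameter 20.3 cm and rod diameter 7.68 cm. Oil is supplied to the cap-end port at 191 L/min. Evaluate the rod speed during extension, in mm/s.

v ≈ 98.4 mm/s

Cap-side area A_cap = π/4 × (20.3 cm)² = 323.7 cm^2
v = Q / A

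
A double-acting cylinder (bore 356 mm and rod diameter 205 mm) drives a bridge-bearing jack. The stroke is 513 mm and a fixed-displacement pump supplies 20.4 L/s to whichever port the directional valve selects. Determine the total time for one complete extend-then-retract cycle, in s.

t ≈ 4.18 s

Cap-side area A_cap = π/4 × (356 mm)² = 99540 mm^2
Rod-side annular area A_ann = π/4 × (356² − 205²) = 66530 mm^2
t_ext = A_cap·L/Q = 2.503 s
t_ret = A_ann·L/Q = 1.673 s
t_cycle = t_ext + t_ret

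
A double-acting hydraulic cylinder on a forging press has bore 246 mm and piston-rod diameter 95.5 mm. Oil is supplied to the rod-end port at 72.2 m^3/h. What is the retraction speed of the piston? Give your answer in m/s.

Rod-side annular area A_ann = π/4 × (246² − 95.5²) = 40370 mm^2
Flow into the rod-end port fills the annular volume.
v = Q / A

v ≈ 0.497 m/s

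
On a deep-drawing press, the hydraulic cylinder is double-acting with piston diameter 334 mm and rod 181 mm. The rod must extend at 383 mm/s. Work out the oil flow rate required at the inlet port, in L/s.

Q ≈ 33.6 L/s

Cap-side area A_cap = π/4 × (334 mm)² = 87620 mm^2
Q = A × v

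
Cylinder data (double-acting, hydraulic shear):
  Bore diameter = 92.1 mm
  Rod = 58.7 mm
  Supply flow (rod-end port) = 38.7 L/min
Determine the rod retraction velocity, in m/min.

Rod-side annular area A_ann = π/4 × (92.1² − 58.7²) = 3956 mm^2
Flow into the rod-end port fills the annular volume.
v = Q / A

v ≈ 9.78 m/min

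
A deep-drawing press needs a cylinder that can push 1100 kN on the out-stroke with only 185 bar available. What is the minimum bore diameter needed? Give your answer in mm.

D ≈ 275 mm

Extension force acts on the full piston face: F = P × (π/4)D².
D = √(4F / (πP)) = √(4 × 1100 kN / (π × 185 bar))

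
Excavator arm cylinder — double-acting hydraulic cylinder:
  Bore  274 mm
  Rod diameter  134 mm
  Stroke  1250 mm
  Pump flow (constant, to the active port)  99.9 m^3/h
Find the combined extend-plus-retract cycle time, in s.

Cap-side area A_cap = π/4 × (274 mm)² = 58960 mm^2
Rod-side annular area A_ann = π/4 × (274² − 134²) = 44860 mm^2
t_ext = A_cap·L/Q = 2.656 s
t_ret = A_ann·L/Q = 2.021 s
t_cycle = t_ext + t_ret

t ≈ 4.68 s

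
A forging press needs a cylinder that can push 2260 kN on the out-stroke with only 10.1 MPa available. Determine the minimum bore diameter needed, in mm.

Extension force acts on the full piston face: F = P × (π/4)D².
D = √(4F / (πP)) = √(4 × 2260 kN / (π × 10.1 MPa))

D ≈ 534 mm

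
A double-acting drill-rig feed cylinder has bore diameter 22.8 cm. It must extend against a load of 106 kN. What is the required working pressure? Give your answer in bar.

P ≈ 26.0 bar

Cap-side area A_cap = π/4 × (22.8 cm)² = 408.3 cm^2
P = F / A = 106 kN / A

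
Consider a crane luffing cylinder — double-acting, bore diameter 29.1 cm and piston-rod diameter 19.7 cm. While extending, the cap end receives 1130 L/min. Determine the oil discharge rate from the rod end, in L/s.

Q_out ≈ 10.2 L/s

Cap-side area A_cap = π/4 × (29.1 cm)² = 665.1 cm^2
Rod-side annular area A_ann = π/4 × (29.1² − 19.7²) = 360.3 cm^2
Piston speed v = Q_in/A_cap; rod-end outflow Q_out = v × A_ann = Q_in × A_ann/A_cap.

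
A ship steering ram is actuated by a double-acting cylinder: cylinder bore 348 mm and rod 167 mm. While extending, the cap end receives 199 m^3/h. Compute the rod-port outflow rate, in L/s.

Q_out ≈ 42.5 L/s

Cap-side area A_cap = π/4 × (348 mm)² = 95110 mm^2
Rod-side annular area A_ann = π/4 × (348² − 167²) = 73210 mm^2
Piston speed v = Q_in/A_cap; rod-end outflow Q_out = v × A_ann = Q_in × A_ann/A_cap.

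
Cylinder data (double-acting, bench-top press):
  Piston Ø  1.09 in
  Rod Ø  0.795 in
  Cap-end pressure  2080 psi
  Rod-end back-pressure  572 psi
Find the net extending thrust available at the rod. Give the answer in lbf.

Cap-side area A_cap = π/4 × (1.09 in)² = 0.9331 in^2
Rod-side annular area A_ann = π/4 × (1.09² − 0.795²) = 0.4367 in^2
Net thrust = P_cap·A_cap − P_rod·A_ann = 1941 lbf − 249.8 lbf

F ≈ 1690 lbf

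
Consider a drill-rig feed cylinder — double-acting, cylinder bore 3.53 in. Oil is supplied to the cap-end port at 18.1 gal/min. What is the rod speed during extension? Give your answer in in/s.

Cap-side area A_cap = π/4 × (3.53 in)² = 9.787 in^2
v = Q / A

v ≈ 7.12 in/s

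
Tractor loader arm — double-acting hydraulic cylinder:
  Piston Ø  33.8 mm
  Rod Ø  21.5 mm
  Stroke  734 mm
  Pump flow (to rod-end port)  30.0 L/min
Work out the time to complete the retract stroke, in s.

Rod-side annular area A_ann = π/4 × (33.8² − 21.5²) = 534.2 mm^2
Swept volume V = A × L; t = V / Q = A·L / Q

t ≈ 0.784 s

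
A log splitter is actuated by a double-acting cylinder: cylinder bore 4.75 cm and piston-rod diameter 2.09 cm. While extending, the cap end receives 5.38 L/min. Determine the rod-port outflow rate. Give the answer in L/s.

Cap-side area A_cap = π/4 × (4.75 cm)² = 17.72 cm^2
Rod-side annular area A_ann = π/4 × (4.75² − 2.09²) = 14.29 cm^2
Piston speed v = Q_in/A_cap; rod-end outflow Q_out = v × A_ann = Q_in × A_ann/A_cap.

Q_out ≈ 0.0723 L/s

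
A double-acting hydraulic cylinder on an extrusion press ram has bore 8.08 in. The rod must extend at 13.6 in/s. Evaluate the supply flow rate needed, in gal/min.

Cap-side area A_cap = π/4 × (8.08 in)² = 51.28 in^2
Q = A × v

Q ≈ 181 gal/min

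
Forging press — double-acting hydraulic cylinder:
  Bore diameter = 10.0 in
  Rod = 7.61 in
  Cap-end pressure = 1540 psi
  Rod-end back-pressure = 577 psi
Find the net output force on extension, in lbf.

Cap-side area A_cap = π/4 × (10.0 in)² = 78.54 in^2
Rod-side annular area A_ann = π/4 × (10.0² − 7.61²) = 33.06 in^2
Net thrust = P_cap·A_cap − P_rod·A_ann = 1.210e5 lbf − 19070 lbf

F ≈ 1.02e5 lbf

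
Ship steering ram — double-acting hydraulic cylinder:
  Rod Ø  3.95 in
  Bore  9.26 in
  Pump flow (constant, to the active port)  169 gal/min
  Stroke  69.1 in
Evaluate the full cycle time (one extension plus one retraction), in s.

Cap-side area A_cap = π/4 × (9.26 in)² = 67.35 in^2
Rod-side annular area A_ann = π/4 × (9.26² − 3.95²) = 55.09 in^2
t_ext = A_cap·L/Q = 7.152 s
t_ret = A_ann·L/Q = 5.851 s
t_cycle = t_ext + t_ret

t ≈ 13.0 s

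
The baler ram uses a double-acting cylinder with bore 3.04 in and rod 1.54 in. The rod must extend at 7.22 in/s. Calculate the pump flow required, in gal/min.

Cap-side area A_cap = π/4 × (3.04 in)² = 7.258 in^2
Q = A × v

Q ≈ 13.6 gal/min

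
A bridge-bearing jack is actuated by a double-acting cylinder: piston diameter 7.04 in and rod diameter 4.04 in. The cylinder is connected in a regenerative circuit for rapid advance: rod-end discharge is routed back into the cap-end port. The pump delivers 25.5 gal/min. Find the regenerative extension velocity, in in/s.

In regeneration the rod-end outflow joins the pump flow into the cap end, so the net volume the pump must supply per unit advance equals the rod cross-section area.
Rod cross-section A_rod = π/4 × (4.04 in)² = 12.82 in^2
v = Q_pump / A_rod

v ≈ 7.66 in/s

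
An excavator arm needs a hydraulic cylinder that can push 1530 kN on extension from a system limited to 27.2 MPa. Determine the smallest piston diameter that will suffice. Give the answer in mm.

D ≈ 268 mm

Extension force acts on the full piston face: F = P × (π/4)D².
D = √(4F / (πP)) = √(4 × 1530 kN / (π × 27.2 MPa))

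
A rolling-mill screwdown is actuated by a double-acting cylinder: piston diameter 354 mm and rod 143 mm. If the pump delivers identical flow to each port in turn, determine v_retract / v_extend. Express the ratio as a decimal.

v_ret/v_ext ≈ 1.19

Cap-side area A_cap = π/4 × (354 mm)² = 98420 mm^2
Rod-side annular area A_ann = π/4 × (354² − 143²) = 82360 mm^2
For equal Q, v ∝ 1/A, so v_ret/v_ext = A_cap/A_ann.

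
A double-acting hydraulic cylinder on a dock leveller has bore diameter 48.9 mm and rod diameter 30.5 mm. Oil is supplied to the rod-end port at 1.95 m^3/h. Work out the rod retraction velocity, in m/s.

Rod-side annular area A_ann = π/4 × (48.9² − 30.5²) = 1147 mm^2
Flow into the rod-end port fills the annular volume.
v = Q / A

v ≈ 0.472 m/s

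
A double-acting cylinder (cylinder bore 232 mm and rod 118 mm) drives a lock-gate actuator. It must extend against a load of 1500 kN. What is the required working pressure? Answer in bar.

P ≈ 355 bar

Cap-side area A_cap = π/4 × (232 mm)² = 42270 mm^2
P = F / A = 1500 kN / A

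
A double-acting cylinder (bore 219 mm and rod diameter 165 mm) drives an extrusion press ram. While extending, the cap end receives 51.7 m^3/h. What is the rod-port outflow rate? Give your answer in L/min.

Cap-side area A_cap = π/4 × (219 mm)² = 37670 mm^2
Rod-side annular area A_ann = π/4 × (219² − 165²) = 16290 mm^2
Piston speed v = Q_in/A_cap; rod-end outflow Q_out = v × A_ann = Q_in × A_ann/A_cap.

Q_out ≈ 373 L/min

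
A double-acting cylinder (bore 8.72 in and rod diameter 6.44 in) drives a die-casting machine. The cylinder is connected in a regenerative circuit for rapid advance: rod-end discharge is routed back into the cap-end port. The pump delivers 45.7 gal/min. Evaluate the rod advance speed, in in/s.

In regeneration the rod-end outflow joins the pump flow into the cap end, so the net volume the pump must supply per unit advance equals the rod cross-section area.
Rod cross-section A_rod = π/4 × (6.44 in)² = 32.57 in^2
v = Q_pump / A_rod

v ≈ 5.40 in/s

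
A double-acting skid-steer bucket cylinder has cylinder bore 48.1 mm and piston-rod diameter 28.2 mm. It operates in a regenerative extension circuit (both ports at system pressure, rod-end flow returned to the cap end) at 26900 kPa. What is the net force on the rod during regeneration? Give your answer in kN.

F ≈ 16.8 kN

With equal pressure on both faces, forces on the annular region cancel; the net push is pressure × rod cross-section.
Rod cross-section A_rod = π/4 × (28.2 mm)² = 624.6 mm^2
F = P × A_rod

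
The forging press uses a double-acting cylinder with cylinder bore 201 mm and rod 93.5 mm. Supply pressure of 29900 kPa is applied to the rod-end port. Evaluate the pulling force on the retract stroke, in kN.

Rod-side annular area A_ann = π/4 × (201² − 93.5²) = 24860 mm^2
On retraction the pressure acts on the annular area (bore minus rod).
F = P × A_ann

F ≈ 743 kN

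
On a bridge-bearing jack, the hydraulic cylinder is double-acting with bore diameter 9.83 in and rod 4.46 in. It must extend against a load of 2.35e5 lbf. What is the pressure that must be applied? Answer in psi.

Cap-side area A_cap = π/4 × (9.83 in)² = 75.89 in^2
P = F / A = 2.35e5 lbf / A

P ≈ 3100 psi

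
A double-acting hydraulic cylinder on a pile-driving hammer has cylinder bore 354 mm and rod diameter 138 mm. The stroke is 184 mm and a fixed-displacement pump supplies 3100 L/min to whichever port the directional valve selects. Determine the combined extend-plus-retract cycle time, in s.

Cap-side area A_cap = π/4 × (354 mm)² = 98420 mm^2
Rod-side annular area A_ann = π/4 × (354² − 138²) = 83470 mm^2
t_ext = A_cap·L/Q = 0.3505 s
t_ret = A_ann·L/Q = 0.2972 s
t_cycle = t_ext + t_ret

t ≈ 0.648 s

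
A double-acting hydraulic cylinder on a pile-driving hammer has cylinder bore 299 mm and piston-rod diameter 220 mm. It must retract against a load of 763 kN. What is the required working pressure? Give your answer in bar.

Rod-side annular area A_ann = π/4 × (299² − 220²) = 32200 mm^2
Retraction: pressure acts on the annular area.
P = F / A = 763 kN / A

P ≈ 237 bar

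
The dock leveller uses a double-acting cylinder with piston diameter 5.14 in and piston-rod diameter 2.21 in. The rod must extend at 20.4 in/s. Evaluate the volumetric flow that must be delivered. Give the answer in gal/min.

Cap-side area A_cap = π/4 × (5.14 in)² = 20.75 in^2
Q = A × v

Q ≈ 110 gal/min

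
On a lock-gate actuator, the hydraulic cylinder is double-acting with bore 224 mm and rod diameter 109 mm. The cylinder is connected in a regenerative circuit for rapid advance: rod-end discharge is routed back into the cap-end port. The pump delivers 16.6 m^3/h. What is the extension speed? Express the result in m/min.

In regeneration the rod-end outflow joins the pump flow into the cap end, so the net volume the pump must supply per unit advance equals the rod cross-section area.
Rod cross-section A_rod = π/4 × (109 mm)² = 9331 mm^2
v = Q_pump / A_rod

v ≈ 29.6 m/min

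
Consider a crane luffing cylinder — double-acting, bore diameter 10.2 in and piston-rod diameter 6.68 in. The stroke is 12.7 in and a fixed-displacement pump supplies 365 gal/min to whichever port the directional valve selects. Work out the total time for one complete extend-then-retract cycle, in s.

Cap-side area A_cap = π/4 × (10.2 in)² = 81.71 in^2
Rod-side annular area A_ann = π/4 × (10.2² − 6.68²) = 46.67 in^2
t_ext = A_cap·L/Q = 0.7385 s
t_ret = A_ann·L/Q = 0.4218 s
t_cycle = t_ext + t_ret

t ≈ 1.16 s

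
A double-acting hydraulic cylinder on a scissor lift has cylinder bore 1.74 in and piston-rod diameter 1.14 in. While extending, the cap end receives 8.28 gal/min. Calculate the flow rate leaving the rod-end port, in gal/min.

Cap-side area A_cap = π/4 × (1.74 in)² = 2.378 in^2
Rod-side annular area A_ann = π/4 × (1.74² − 1.14²) = 1.357 in^2
Piston speed v = Q_in/A_cap; rod-end outflow Q_out = v × A_ann = Q_in × A_ann/A_cap.

Q_out ≈ 4.73 gal/min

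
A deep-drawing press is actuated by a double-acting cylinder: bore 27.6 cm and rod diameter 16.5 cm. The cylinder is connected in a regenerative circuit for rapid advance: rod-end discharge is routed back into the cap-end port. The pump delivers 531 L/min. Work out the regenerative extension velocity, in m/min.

In regeneration the rod-end outflow joins the pump flow into the cap end, so the net volume the pump must supply per unit advance equals the rod cross-section area.
Rod cross-section A_rod = π/4 × (16.5 cm)² = 213.8 cm^2
v = Q_pump / A_rod

v ≈ 24.8 m/min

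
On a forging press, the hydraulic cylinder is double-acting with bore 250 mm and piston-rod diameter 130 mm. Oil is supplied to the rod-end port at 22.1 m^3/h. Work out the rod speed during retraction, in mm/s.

Rod-side annular area A_ann = π/4 × (250² − 130²) = 35810 mm^2
Flow into the rod-end port fills the annular volume.
v = Q / A

v ≈ 171 mm/s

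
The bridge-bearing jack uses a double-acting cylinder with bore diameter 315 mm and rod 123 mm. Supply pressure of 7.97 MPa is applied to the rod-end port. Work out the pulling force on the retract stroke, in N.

F ≈ 5.26e5 N

Rod-side annular area A_ann = π/4 × (315² − 123²) = 66050 mm^2
On retraction the pressure acts on the annular area (bore minus rod).
F = P × A_ann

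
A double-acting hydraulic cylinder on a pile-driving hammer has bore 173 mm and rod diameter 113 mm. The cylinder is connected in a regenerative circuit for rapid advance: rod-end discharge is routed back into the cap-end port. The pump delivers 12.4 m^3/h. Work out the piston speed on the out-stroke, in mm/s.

In regeneration the rod-end outflow joins the pump flow into the cap end, so the net volume the pump must supply per unit advance equals the rod cross-section area.
Rod cross-section A_rod = π/4 × (113 mm)² = 10030 mm^2
v = Q_pump / A_rod

v ≈ 343 mm/s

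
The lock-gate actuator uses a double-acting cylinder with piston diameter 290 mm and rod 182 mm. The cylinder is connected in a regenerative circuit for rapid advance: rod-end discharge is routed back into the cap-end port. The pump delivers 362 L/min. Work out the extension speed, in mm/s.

v ≈ 232 mm/s

In regeneration the rod-end outflow joins the pump flow into the cap end, so the net volume the pump must supply per unit advance equals the rod cross-section area.
Rod cross-section A_rod = π/4 × (182 mm)² = 26020 mm^2
v = Q_pump / A_rod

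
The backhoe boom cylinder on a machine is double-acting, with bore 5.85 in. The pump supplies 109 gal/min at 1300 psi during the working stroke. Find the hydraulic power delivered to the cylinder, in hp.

Hydraulic power = P × Q

W ≈ 82.7 hp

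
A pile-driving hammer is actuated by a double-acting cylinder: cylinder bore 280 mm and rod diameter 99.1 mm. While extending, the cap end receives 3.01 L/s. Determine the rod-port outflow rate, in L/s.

Cap-side area A_cap = π/4 × (280 mm)² = 61580 mm^2
Rod-side annular area A_ann = π/4 × (280² − 99.1²) = 53860 mm^2
Piston speed v = Q_in/A_cap; rod-end outflow Q_out = v × A_ann = Q_in × A_ann/A_cap.

Q_out ≈ 2.63 L/s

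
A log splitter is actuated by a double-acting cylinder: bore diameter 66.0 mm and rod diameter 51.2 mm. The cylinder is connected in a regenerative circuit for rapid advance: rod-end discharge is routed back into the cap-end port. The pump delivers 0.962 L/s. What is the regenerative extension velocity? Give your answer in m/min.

v ≈ 28.0 m/min

In regeneration the rod-end outflow joins the pump flow into the cap end, so the net volume the pump must supply per unit advance equals the rod cross-section area.
Rod cross-section A_rod = π/4 × (51.2 mm)² = 2059 mm^2
v = Q_pump / A_rod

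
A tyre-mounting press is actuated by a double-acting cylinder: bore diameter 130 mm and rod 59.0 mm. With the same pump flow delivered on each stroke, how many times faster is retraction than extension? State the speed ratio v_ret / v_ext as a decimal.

Cap-side area A_cap = π/4 × (130 mm)² = 13270 mm^2
Rod-side annular area A_ann = π/4 × (130² − 59.0²) = 10540 mm^2
For equal Q, v ∝ 1/A, so v_ret/v_ext = A_cap/A_ann.

v_ret/v_ext ≈ 1.26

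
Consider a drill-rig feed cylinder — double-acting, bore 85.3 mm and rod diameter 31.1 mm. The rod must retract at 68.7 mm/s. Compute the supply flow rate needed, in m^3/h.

Rod-side annular area A_ann = π/4 × (85.3² − 31.1²) = 4955 mm^2
Q = A × v

Q ≈ 1.23 m^3/h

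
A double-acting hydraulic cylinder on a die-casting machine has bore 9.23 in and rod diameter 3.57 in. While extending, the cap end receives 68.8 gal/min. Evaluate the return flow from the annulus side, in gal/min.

Q_out ≈ 58.5 gal/min

Cap-side area A_cap = π/4 × (9.23 in)² = 66.91 in^2
Rod-side annular area A_ann = π/4 × (9.23² − 3.57²) = 56.90 in^2
Piston speed v = Q_in/A_cap; rod-end outflow Q_out = v × A_ann = Q_in × A_ann/A_cap.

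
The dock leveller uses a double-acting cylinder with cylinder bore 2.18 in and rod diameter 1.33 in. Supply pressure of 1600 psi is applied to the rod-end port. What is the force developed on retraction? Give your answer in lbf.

F ≈ 3750 lbf

Rod-side annular area A_ann = π/4 × (2.18² − 1.33²) = 2.343 in^2
On retraction the pressure acts on the annular area (bore minus rod).
F = P × A_ann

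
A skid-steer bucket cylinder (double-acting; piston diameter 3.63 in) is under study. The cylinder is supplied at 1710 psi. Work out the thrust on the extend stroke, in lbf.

F ≈ 17700 lbf

Cap-side area A_cap = π/4 × (3.63 in)² = 10.35 in^2
F = P × A_cap = 1710 psi × A_cap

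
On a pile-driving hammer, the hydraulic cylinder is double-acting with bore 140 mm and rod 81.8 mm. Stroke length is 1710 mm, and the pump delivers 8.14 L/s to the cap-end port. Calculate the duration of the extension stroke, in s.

Cap-side area A_cap = π/4 × (140 mm)² = 15390 mm^2
Swept volume V = A × L; t = V / Q = A·L / Q

t ≈ 3.23 s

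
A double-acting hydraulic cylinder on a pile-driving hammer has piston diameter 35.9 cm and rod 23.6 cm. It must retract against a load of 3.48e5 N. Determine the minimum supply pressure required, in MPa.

P ≈ 6.05 MPa

Rod-side annular area A_ann = π/4 × (35.9² − 23.6²) = 574.8 cm^2
Retraction: pressure acts on the annular area.
P = F / A = 3.48e5 N / A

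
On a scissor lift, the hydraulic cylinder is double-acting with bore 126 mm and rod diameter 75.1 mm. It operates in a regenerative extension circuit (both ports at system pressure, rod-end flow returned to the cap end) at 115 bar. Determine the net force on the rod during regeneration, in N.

With equal pressure on both faces, forces on the annular region cancel; the net push is pressure × rod cross-section.
Rod cross-section A_rod = π/4 × (75.1 mm)² = 4430 mm^2
F = P × A_rod

F ≈ 50900 N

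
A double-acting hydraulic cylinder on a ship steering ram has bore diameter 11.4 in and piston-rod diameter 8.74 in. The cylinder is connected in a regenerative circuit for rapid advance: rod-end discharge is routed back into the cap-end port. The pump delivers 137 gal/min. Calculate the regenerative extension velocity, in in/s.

In regeneration the rod-end outflow joins the pump flow into the cap end, so the net volume the pump must supply per unit advance equals the rod cross-section area.
Rod cross-section A_rod = π/4 × (8.74 in)² = 59.99 in^2
v = Q_pump / A_rod

v ≈ 8.79 in/s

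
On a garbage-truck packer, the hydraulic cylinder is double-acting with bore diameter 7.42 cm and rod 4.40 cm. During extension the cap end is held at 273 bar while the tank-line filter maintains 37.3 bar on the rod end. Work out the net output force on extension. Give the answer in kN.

Cap-side area A_cap = π/4 × (7.42 cm)² = 43.24 cm^2
Rod-side annular area A_ann = π/4 × (7.42² − 4.40²) = 28.04 cm^2
Net thrust = P_cap·A_cap − P_rod·A_ann = 118.0 kN − 10.46 kN

F ≈ 108 kN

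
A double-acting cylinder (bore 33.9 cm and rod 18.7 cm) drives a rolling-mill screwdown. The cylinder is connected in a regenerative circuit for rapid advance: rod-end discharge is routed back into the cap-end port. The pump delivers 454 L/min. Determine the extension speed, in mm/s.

v ≈ 276 mm/s

In regeneration the rod-end outflow joins the pump flow into the cap end, so the net volume the pump must supply per unit advance equals the rod cross-section area.
Rod cross-section A_rod = π/4 × (18.7 cm)² = 274.6 cm^2
v = Q_pump / A_rod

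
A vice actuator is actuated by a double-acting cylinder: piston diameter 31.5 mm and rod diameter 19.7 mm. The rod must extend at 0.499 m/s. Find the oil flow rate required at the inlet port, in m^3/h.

Q ≈ 1.40 m^3/h

Cap-side area A_cap = π/4 × (31.5 mm)² = 779.3 mm^2
Q = A × v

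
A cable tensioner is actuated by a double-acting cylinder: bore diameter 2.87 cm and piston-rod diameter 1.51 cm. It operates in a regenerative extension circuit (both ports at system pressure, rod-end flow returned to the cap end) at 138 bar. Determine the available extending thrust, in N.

F ≈ 2470 N

With equal pressure on both faces, forces on the annular region cancel; the net push is pressure × rod cross-section.
Rod cross-section A_rod = π/4 × (1.51 cm)² = 1.791 cm^2
F = P × A_rod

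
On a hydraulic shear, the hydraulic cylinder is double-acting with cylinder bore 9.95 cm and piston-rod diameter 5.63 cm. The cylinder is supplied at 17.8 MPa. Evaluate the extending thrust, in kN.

Cap-side area A_cap = π/4 × (9.95 cm)² = 77.76 cm^2
F = P × A_cap = 17.8 MPa × A_cap

F ≈ 138 kN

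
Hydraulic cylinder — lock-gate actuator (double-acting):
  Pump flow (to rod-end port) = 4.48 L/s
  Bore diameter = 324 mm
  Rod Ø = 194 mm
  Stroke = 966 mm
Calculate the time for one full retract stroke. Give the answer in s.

Rod-side annular area A_ann = π/4 × (324² − 194²) = 52890 mm^2
Swept volume V = A × L; t = V / Q = A·L / Q

t ≈ 11.4 s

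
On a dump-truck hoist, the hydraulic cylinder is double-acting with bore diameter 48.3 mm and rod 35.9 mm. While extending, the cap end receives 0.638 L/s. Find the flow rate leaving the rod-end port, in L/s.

Q_out ≈ 0.286 L/s

Cap-side area A_cap = π/4 × (48.3 mm)² = 1832 mm^2
Rod-side annular area A_ann = π/4 × (48.3² − 35.9²) = 820.0 mm^2
Piston speed v = Q_in/A_cap; rod-end outflow Q_out = v × A_ann = Q_in × A_ann/A_cap.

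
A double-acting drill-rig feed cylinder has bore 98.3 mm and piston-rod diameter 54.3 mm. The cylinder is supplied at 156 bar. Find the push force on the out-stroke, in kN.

F ≈ 118 kN

Cap-side area A_cap = π/4 × (98.3 mm)² = 7589 mm^2
F = P × A_cap = 156 bar × A_cap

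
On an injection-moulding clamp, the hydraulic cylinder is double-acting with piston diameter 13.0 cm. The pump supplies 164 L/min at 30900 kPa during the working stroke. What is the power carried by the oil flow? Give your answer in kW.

Hydraulic power = P × Q

W ≈ 84.5 kW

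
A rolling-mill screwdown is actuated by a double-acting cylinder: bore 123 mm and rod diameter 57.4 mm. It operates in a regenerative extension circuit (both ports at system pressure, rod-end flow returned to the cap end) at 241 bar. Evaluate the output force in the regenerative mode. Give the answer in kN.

F ≈ 62.4 kN

With equal pressure on both faces, forces on the annular region cancel; the net push is pressure × rod cross-section.
Rod cross-section A_rod = π/4 × (57.4 mm)² = 2588 mm^2
F = P × A_rod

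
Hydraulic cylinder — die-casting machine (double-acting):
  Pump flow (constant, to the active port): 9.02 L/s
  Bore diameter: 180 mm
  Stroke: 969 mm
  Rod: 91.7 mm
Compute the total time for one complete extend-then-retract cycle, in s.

t ≈ 4.76 s

Cap-side area A_cap = π/4 × (180 mm)² = 25450 mm^2
Rod-side annular area A_ann = π/4 × (180² − 91.7²) = 18840 mm^2
t_ext = A_cap·L/Q = 2.734 s
t_ret = A_ann·L/Q = 2.024 s
t_cycle = t_ext + t_ret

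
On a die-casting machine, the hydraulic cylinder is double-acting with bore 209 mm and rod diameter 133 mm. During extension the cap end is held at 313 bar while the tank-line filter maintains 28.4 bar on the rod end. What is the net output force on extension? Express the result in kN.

Cap-side area A_cap = π/4 × (209 mm)² = 34310 mm^2
Rod-side annular area A_ann = π/4 × (209² − 133²) = 20410 mm^2
Net thrust = P_cap·A_cap − P_rod·A_ann = 1074 kN − 57.98 kN

F ≈ 1020 kN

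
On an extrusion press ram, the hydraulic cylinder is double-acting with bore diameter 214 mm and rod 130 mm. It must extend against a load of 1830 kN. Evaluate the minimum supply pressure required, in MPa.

P ≈ 50.9 MPa

Cap-side area A_cap = π/4 × (214 mm)² = 35970 mm^2
P = F / A = 1830 kN / A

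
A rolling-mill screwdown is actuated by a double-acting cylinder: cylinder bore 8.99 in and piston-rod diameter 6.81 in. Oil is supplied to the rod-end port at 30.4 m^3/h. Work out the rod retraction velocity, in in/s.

v ≈ 19.0 in/s

Rod-side annular area A_ann = π/4 × (8.99² − 6.81²) = 27.05 in^2
Flow into the rod-end port fills the annular volume.
v = Q / A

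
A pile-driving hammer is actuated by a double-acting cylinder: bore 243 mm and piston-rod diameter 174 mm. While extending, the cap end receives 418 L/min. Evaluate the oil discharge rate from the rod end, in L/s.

Q_out ≈ 3.39 L/s

Cap-side area A_cap = π/4 × (243 mm)² = 46380 mm^2
Rod-side annular area A_ann = π/4 × (243² − 174²) = 22600 mm^2
Piston speed v = Q_in/A_cap; rod-end outflow Q_out = v × A_ann = Q_in × A_ann/A_cap.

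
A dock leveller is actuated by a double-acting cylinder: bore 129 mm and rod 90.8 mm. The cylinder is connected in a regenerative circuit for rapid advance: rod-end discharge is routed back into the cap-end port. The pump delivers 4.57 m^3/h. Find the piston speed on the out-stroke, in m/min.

v ≈ 11.8 m/min

In regeneration the rod-end outflow joins the pump flow into the cap end, so the net volume the pump must supply per unit advance equals the rod cross-section area.
Rod cross-section A_rod = π/4 × (90.8 mm)² = 6475 mm^2
v = Q_pump / A_rod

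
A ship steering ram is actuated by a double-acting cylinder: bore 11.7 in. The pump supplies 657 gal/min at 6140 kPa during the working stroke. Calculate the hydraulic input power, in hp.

W ≈ 341 hp

Hydraulic power = P × Q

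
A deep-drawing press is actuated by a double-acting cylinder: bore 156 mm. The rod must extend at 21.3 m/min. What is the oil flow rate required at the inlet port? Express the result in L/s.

Cap-side area A_cap = π/4 × (156 mm)² = 19110 mm^2
Q = A × v

Q ≈ 6.79 L/s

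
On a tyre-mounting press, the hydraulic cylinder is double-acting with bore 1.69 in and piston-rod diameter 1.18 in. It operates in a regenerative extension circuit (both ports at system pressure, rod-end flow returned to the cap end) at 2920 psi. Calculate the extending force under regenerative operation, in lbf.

With equal pressure on both faces, forces on the annular region cancel; the net push is pressure × rod cross-section.
Rod cross-section A_rod = π/4 × (1.18 in)² = 1.094 in^2
F = P × A_rod

F ≈ 3190 lbf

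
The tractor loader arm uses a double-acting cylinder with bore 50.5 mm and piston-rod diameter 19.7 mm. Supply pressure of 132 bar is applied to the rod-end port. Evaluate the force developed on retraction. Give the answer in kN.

Rod-side annular area A_ann = π/4 × (50.5² − 19.7²) = 1698 mm^2
On retraction the pressure acts on the annular area (bore minus rod).
F = P × A_ann

F ≈ 22.4 kN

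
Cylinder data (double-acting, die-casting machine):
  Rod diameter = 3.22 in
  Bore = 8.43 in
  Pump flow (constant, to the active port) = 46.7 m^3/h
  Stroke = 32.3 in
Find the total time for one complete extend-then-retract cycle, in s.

t ≈ 4.22 s

Cap-side area A_cap = π/4 × (8.43 in)² = 55.81 in^2
Rod-side annular area A_ann = π/4 × (8.43² − 3.22²) = 47.67 in^2
t_ext = A_cap·L/Q = 2.277 s
t_ret = A_ann·L/Q = 1.945 s
t_cycle = t_ext + t_ret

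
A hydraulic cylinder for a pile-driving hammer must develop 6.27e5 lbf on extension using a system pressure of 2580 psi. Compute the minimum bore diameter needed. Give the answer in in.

D ≈ 17.6 in

Extension force acts on the full piston face: F = P × (π/4)D².
D = √(4F / (πP)) = √(4 × 6.27e5 lbf / (π × 2580 psi))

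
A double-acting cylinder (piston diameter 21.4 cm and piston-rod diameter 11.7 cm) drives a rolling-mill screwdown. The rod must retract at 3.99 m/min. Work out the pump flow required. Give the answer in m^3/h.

Rod-side annular area A_ann = π/4 × (21.4² − 11.7²) = 252.2 cm^2
Q = A × v

Q ≈ 6.04 m^3/h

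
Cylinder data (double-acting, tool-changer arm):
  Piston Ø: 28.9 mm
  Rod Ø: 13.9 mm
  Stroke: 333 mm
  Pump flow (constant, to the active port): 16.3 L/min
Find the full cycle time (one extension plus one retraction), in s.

Cap-side area A_cap = π/4 × (28.9 mm)² = 656.0 mm^2
Rod-side annular area A_ann = π/4 × (28.9² − 13.9²) = 504.2 mm^2
t_ext = A_cap·L/Q = 0.8041 s
t_ret = A_ann·L/Q = 0.6181 s
t_cycle = t_ext + t_ret

t ≈ 1.42 s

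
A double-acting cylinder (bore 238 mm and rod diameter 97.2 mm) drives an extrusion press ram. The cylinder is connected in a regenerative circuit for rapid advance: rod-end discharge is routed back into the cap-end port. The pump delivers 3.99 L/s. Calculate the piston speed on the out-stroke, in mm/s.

v ≈ 538 mm/s

In regeneration the rod-end outflow joins the pump flow into the cap end, so the net volume the pump must supply per unit advance equals the rod cross-section area.
Rod cross-section A_rod = π/4 × (97.2 mm)² = 7420 mm^2
v = Q_pump / A_rod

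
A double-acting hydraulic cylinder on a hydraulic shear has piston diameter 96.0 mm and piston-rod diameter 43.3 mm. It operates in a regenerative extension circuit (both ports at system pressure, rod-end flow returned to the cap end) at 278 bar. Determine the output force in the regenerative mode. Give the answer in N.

F ≈ 40900 N

With equal pressure on both faces, forces on the annular region cancel; the net push is pressure × rod cross-section.
Rod cross-section A_rod = π/4 × (43.3 mm)² = 1473 mm^2
F = P × A_rod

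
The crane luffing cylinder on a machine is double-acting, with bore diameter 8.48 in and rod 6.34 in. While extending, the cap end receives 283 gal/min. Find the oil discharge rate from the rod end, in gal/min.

Cap-side area A_cap = π/4 × (8.48 in)² = 56.48 in^2
Rod-side annular area A_ann = π/4 × (8.48² − 6.34²) = 24.91 in^2
Piston speed v = Q_in/A_cap; rod-end outflow Q_out = v × A_ann = Q_in × A_ann/A_cap.

Q_out ≈ 125 gal/min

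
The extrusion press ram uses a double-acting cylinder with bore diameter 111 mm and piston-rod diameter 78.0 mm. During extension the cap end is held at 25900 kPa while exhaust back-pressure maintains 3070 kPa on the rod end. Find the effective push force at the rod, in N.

F ≈ 2.36e5 N

Cap-side area A_cap = π/4 × (111 mm)² = 9677 mm^2
Rod-side annular area A_ann = π/4 × (111² − 78.0²) = 4899 mm^2
Net thrust = P_cap·A_cap − P_rod·A_ann = 2.506e5 N − 15040 N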